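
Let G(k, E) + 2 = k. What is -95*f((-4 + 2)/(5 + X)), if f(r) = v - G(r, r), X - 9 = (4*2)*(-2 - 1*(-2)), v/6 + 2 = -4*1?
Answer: 22515/7 ≈ 3216.4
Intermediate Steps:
G(k, E) = -2 + k
v = -36 (v = -12 + 6*(-4*1) = -12 + 6*(-4) = -12 - 24 = -36)
X = 9 (X = 9 + (4*2)*(-2 - 1*(-2)) = 9 + 8*(-2 + 2) = 9 + 8*0 = 9 + 0 = 9)
f(r) = -34 - r (f(r) = -36 - (-2 + r) = -36 + (2 - r) = -34 - r)
-95*f((-4 + 2)/(5 + X)) = -95*(-34 - (-4 + 2)/(5 + 9)) = -95*(-34 - (-2)/14) = -95*(-34 - 1*(-1/7)) = -95*(-34 + 1/7) = -95*(-237/7) = 22515/7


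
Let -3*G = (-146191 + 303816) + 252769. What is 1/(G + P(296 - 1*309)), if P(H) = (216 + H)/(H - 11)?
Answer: -24/3283355 ≈ -7.3096e-6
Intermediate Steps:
G = -136798 (G = -((-146191 + 303816) + 252769)/3 = -(157625 + 252769)/3 = -1/3*410394 = -136798)
P(H) = (216 + H)/(-11 + H)
1/(G + P(296 - 1*309)) = 1/(-136798 + (216 + (296 - 1*309))/(-11 + (296 - 1*309))) = 1/(-136798 + (216 + (296 - 309))/(-11 + (296 - 309))) = 1/(-136798 + (216 - 13)/(-11 - 13)) = 1/(-136798 + 203/(-24)) = 1/(-136798 - 1/24*203) = 1/(-136798 - 203/24) = 1/(-3283355/24) = -24/3283355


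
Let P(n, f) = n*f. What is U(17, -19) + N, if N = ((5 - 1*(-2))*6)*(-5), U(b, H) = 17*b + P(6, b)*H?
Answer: -1859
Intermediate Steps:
P(n, f) = f*n
U(b, H) = 17*b + 6*H*b (U(b, H) = 17*b + (b*6)*H = 17*b + (6*b)*H = 17*b + 6*H*b)
N = -210 (N = ((5 + 2)*6)*(-5) = (7*6)*(-5) = 42*(-5) = -210)
U(17, -19) + N = 17*(17 + 6*(-19)) - 210 = 17*(17 - 114) - 210 = 17*(-97) - 210 = -1649 - 210 = -1859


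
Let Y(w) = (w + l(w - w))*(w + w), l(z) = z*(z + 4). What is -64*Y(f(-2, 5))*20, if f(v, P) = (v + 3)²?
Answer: -2560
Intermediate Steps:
l(z) = z*(4 + z)
f(v, P) = (3 + v)²
Y(w) = 2*w² (Y(w) = (w + (w - w)*(4 + (w - w)))*(w + w) = (w + 0*(4 + 0))*(2*w) = (w + 0*4)*(2*w) = (w + 0)*(2*w) = w*(2*w) = 2*w²)
-64*Y(f(-2, 5))*20 = -128*((3 - 2)²)²*20 = -128*(1²)²*20 = -128*1²*20 = -128*20 = -2560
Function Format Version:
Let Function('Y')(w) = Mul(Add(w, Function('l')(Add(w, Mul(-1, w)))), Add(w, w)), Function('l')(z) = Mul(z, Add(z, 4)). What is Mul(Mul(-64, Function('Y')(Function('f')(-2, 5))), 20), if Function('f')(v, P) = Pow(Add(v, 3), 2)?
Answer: -2560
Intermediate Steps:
Function('l')(z) = Mul(z, Add(4, z))
Function('f')(v, P) = Pow(Add(3, v), 2)
Function('Y')(w) = Mul(2, Pow(w, 2)) (Function('Y')(w) = Mul(Add(w, Mul(Add(w, Mul(-1, w)), Add(4, Add(w, Mul(-1, w))))), Add(w, w)) = Mul(Add(w, Mul(0, Add(4, 0))), Mul(2, w)) = Mul(Add(w, Mul(0, 4)), Mul(2, w)) = Mul(Add(w, 0), Mul(2, w)) = Mul(w, Mul(2, w)) = Mul(2, Pow(w, 2)))
Mul(Mul(-64, Function('Y')(Function('f')(-2, 5))), 20) = Mul(Mul(-64, Mul(2, Pow(Pow(Add(3, -2), 2), 2))), 20) = Mul(Mul(-64, Mul(2, Pow(Pow(1, 2), 2))), 20) = Mul(Mul(-64, Mul(2, Pow(1, 2))), 20) = Mul(Mul(-64, Mul(2, 1)), 20) = Mul(Mul(-64, 2), 20) = Mul(-128, 20) = -2560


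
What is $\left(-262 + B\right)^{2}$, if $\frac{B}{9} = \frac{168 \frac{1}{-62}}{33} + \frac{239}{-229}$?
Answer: $\frac{451584472767289}{6097891921} \approx 74056.0$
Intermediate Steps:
$B = - \frac{791199}{78089}$ ($B = 9 \left(\frac{168 \frac{1}{-62}}{33} + \frac{239}{-229}\right) = 9 \left(168 \left(- \frac{1}{62}\right) \frac{1}{33} + 239 \left(- \frac{1}{229}\right)\right) = 9 \left(\left(- \frac{84}{31}\right) \frac{1}{33} - \frac{239}{229}\right) = 9 \left(- \frac{28}{341} - \frac{239}{229}\right) = 9 \left(- \frac{87911}{78089}\right) = - \frac{791199}{78089} \approx -10.132$)
$\left(-262 + B\right)^{2} = \left(-262 - \frac{791199}{78089}\right)^{2} = \left(- \frac{21250517}{78089}\right)^{2} = \frac{451584472767289}{6097891921}$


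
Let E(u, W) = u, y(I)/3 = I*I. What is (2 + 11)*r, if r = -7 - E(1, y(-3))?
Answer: -104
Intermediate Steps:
y(I) = 3*I² (y(I) = 3*(I*I) = 3*I²)
r = -8 (r = -7 - 1*1 = -7 - 1 = -8)
(2 + 11)*r = (2 + 11)*(-8) = 13*(-8) = -104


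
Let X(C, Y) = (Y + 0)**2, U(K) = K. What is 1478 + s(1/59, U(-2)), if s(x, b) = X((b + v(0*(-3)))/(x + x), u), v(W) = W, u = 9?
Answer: 1559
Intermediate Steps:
X(C, Y) = Y**2
s(x, b) = 81 (s(x, b) = 9**2 = 81)
1478 + s(1/59, U(-2)) = 1478 + 81 = 1559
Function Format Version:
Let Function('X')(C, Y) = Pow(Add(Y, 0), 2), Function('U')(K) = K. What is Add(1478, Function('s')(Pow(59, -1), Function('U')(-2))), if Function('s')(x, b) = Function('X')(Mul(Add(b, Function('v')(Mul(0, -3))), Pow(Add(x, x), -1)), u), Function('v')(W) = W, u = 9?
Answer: 1559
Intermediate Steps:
Function('X')(C, Y) = Pow(Y, 2)
Function('s')(x, b) = 81 (Function('s')(x, b) = Pow(9, 2) = 81)
Add(1478, Function('s')(Pow(59, -1), Function('U')(-2))) = Add(1478, 81) = 1559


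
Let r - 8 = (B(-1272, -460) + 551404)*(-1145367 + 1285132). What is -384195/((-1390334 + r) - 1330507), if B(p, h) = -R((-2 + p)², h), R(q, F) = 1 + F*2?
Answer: -384195/77192703262 ≈ -4.9771e-6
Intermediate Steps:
R(q, F) = 1 + 2*F
B(p, h) = -1 - 2*h (B(p, h) = -(1 + 2*h) = -1 - 2*h)
r = 77195424103 (r = 8 + ((-1 - 2*(-460)) + 551404)*(-1145367 + 1285132) = 8 + ((-1 + 920) + 551404)*139765 = 8 + (919 + 551404)*139765 = 8 + 552323*139765 = 8 + 77195424095 = 77195424103)
-384195/((-1390334 + r) - 1330507) = -384195/((-1390334 + 77195424103) - 1330507) = -384195/(77194033769 - 1330507) = -384195/77192703262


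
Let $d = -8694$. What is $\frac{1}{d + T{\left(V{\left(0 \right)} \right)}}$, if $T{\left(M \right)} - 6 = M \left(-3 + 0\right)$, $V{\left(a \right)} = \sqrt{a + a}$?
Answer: $- \frac{1}{8688} \approx -0.0001151$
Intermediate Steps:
$V{\left(a \right)} = \sqrt{2} \sqrt{a}$ ($V{\left(a \right)} = \sqrt{2 a} = \sqrt{2} \sqrt{a}$)
$T{\left(M \right)} = 6 - 3 M$ ($T{\left(M \right)} = 6 + M \left(-3 + 0\right) = 6 + M \left(-3\right) = 6 - 3 M$)
$\frac{1}{d + T{\left(V{\left(0 \right)} \right)}} = \frac{1}{-8694 + \left(6 - 3 \sqrt{2} \sqrt{0}\right)} = \frac{1}{-8694 + \left(6 - 3 \sqrt{2} \cdot 0\right)} = \frac{1}{-8694 + \left(6 - 0\right)} = \frac{1}{-8694 + \left(6 + 0\right)} = \frac{1}{-8694 + 6} = \frac{1}{-8688} = - \frac{1}{8688}$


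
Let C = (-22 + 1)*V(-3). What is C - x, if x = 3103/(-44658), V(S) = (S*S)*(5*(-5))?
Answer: 211012153/44658 ≈ 4725.1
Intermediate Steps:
V(S) = -25*S² (V(S) = S²*(-25) = -25*S²)
C = 4725 (C = (-22 + 1)*(-25*(-3)²) = -(-525)*9 = -21*(-225) = 4725)
x = -3103/44658 (x = 3103*(-1/44658) = -3103/44658 ≈ -0.069484)
C - x = 4725 - 1*(-3103/44658) = 4725 + 3103/44658 = 211012153/44658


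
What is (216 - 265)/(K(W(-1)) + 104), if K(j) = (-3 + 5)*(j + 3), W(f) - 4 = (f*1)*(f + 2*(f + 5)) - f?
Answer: -49/106 ≈ -0.46226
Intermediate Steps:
W(f) = 4 - f + f*(10 + 3*f) (W(f) = 4 + ((f*1)*(f + 2*(f + 5)) - f) = 4 + (f*(f + 2*(5 + f)) - f) = 4 + (f*(f + (10 + 2*f)) - f) = 4 + (f*(10 + 3*f) - f) = 4 + (-f + f*(10 + 3*f)) = 4 - f + f*(10 + 3*f))
K(j) = 6 + 2*j (K(j) = 2*(3 + j) = 6 + 2*j)
(216 - 265)/(K(W(-1)) + 104) = (216 - 265)/((6 + 2*(4 + 3*(-1)**2 + 9*(-1))) + 104) = -49/((6 + 2*(4 + 3*1 - 9)) + 104) = -49/((6 + 2*(4 + 3 - 9)) + 104) = -49/((6 + 2*(-2)) + 104) = -49/((6 - 4) + 104) = -49/(2 + 104) = -49/106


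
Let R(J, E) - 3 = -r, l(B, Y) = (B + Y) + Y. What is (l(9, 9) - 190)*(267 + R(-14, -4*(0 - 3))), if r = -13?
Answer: -46129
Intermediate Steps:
l(B, Y) = B + 2*Y
R(J, E) = 16 (R(J, E) = 3 - 1*(-13) = 3 + 13 = 16)
(l(9, 9) - 190)*(267 + R(-14, -4*(0 - 3))) = ((9 + 2*9) - 190)*(267 + 16) = ((9 + 18) - 190)*283 = (27 - 190)*283 = -163*283 = -46129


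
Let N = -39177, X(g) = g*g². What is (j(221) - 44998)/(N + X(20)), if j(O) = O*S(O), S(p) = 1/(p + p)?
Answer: 89995/62354 ≈ 1.4433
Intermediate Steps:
X(g) = g³
S(p) = 1/(2*p)
j(O) = ½ (j(O) = O*(1/(2*O)) = ½)
(j(221) - 44998)/(N + X(20)) = (½ - 44998)/(-39177 + 20³) = -89995/(2*(-39177 + 8000)) = -89995/2/(-31177) = -89995/2*(-1/31177) = 89995/62354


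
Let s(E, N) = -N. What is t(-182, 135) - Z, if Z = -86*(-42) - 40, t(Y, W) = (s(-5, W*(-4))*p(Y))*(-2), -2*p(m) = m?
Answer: -101852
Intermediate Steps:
p(m) = -m/2
t(Y, W) = 4*W*Y (t(Y, W) = ((-W*(-4))*(-Y/2))*(-2) = ((-(-4)*W)*(-Y/2))*(-2) = ((4*W)*(-Y/2))*(-2) = -2*W*Y*(-2) = 4*W*Y)
Z = 3572 (Z = 3612 - 40 = 3572)
t(-182, 135) - Z = 4*135*(-182) - 1*3572 = -98280 - 3572 = -101852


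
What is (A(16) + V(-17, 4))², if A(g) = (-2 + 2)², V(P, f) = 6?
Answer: 36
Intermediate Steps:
A(g) = 0 (A(g) = 0² = 0)
(A(16) + V(-17, 4))² = (0 + 6)² = 6² = 36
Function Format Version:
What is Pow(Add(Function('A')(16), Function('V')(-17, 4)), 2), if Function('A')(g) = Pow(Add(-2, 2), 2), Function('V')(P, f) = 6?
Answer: 36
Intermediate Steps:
Function('A')(g) = 0 (Function('A')(g) = Pow(0, 2) = 0)
Pow(Add(Function('A')(16), Function('V')(-17, 4)), 2) = Pow(Add(0, 6), 2) = Pow(6, 2) = 36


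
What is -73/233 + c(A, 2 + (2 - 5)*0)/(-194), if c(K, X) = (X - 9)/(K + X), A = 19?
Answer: -42253/135606 ≈ -0.31159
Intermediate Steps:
c(K, X) = (-9 + X)/(K + X)
-73/233 + c(A, 2 + (2 - 5)*0)/(-194) = -73/233 + ((-9 + (2 + (2 - 5)*0))/(19 + (2 + (2 - 5)*0)))/(-194) = -73*1/233 + ((-9 + (2 - 3*0))/(19 + (2 - 3*0)))*(-1/194) = -73/233 + ((-9 + (2 + 0))/(19 + (2 + 0)))*(-1/194) = -73/233 + ((-9 + 2)/(19 + 2))*(-1/194) = -73/233 + (-7/21)*(-1/194) = -73/233 + ((1/21)*(-7))*(-1/194) = -73/233 - ⅓*(-1/194) = -73/233 + 1/582 = -42253/135606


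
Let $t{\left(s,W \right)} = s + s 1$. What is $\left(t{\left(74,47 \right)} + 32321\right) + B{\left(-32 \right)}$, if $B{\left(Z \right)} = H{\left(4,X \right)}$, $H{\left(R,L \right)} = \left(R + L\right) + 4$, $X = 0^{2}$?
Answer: $32477$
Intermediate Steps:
$X = 0$
$H{\left(R,L \right)} = 4 + L + R$ ($H{\left(R,L \right)} = \left(L + R\right) + 4 = 4 + L + R$)
$B{\left(Z \right)} = 8$ ($B{\left(Z \right)} = 4 + 0 + 4 = 8$)
$t{\left(s,W \right)} = 2 s$ ($t{\left(s,W \right)} = s + s = 2 s$)
$\left(t{\left(74,47 \right)} + 32321\right) + B{\left(-32 \right)} = \left(2 \cdot 74 + 32321\right) + 8 = \left(148 + 32321\right) + 8 = 32469 + 8 = 32477$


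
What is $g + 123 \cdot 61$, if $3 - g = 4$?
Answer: $7502$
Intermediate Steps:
$g = -1$ ($g = 3 - 4 = -1$)
$g + 123 \cdot 61 = -1 + 123 \cdot 61 = -1 + 7503 = 7502$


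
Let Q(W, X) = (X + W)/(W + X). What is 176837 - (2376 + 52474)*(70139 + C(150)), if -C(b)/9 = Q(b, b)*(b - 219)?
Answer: -3881009163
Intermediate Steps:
Q(W, X) = 1 (Q(W, X) = (W + X)/(W + X) = 1)
C(b) = 1971 - 9*b (C(b) = -9*(b - 219) = -9*(-219 + b) = 1971 - 9*b)
176837 - (2376 + 52474)*(70139 + C(150)) = 176837 - (2376 + 52474)*(70139 + (1971 - 9*150)) = 176837 - 54850*(70139 + (1971 - 1350)) = 176837 - 54850*(70139 + 621) = 176837 - 54850*70760 = 176837 - 1*3881186000 = 176837 - 3881186000 = -3881009163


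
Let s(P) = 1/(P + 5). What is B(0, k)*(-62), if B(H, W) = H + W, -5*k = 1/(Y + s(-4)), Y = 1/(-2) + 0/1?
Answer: 124/5 ≈ 24.800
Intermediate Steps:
s(P) = 1/(5 + P)
Y = -½ (Y = 1*(-½) + 0*1 = -½ + 0 = -½ ≈ -0.50000)
k = -⅖ (k = -1/(5*(-½ + 1/(5 - 4))) = -1/(5*(-½ + 1/1)) = -1/(5*(-½ + 1)) = -1/(5*½) = -⅕*2 = -⅖ ≈ -0.40000)
B(0, k)*(-62) = (0 - ⅖)*(-62) = -⅖*(-62) = 124/5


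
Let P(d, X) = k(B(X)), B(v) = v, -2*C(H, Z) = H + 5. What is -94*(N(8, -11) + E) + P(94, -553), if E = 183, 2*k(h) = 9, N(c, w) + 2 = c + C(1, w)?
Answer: -34959/2 ≈ -17480.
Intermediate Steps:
C(H, Z) = -5/2 - H/2 (C(H, Z) = -(H + 5)/2 = -(5 + H)/2 = -5/2 - H/2)
N(c, w) = -5 + c (N(c, w) = -2 + (c + (-5/2 - ½*1)) = -2 + (c + (-5/2 - ½)) = -2 + (c - 3) = -2 + (-3 + c) = -5 + c)
k(h) = 9/2 (k(h) = (½)*9 = 9/2)
P(d, X) = 9/2
-94*(N(8, -11) + E) + P(94, -553) = -94*((-5 + 8) + 183) + 9/2 = -94*(3 + 183) + 9/2 = -94*186 + 9/2 = -17484 + 9/2 = -34959/2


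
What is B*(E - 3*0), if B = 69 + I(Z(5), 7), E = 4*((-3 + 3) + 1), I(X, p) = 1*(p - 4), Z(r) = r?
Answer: 288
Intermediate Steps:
I(X, p) = -4 + p (I(X, p) = 1*(-4 + p) = -4 + p)
E = 4 (E = 4*(0 + 1) = 4*1 = 4)
B = 72 (B = 69 + (-4 + 7) = 69 + 3 = 72)
B*(E - 3*0) = 72*(4 - 3*0) = 72*(4 + 0) = 72*4 = 288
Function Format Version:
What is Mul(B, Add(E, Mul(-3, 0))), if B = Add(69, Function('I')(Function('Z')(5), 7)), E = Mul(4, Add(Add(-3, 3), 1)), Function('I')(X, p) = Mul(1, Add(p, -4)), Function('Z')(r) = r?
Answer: 288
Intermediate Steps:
Function('I')(X, p) = Add(-4, p) (Function('I')(X, p) = Mul(1, Add(-4, p)) = Add(-4, p))
E = 4 (E = Mul(4, Add(0, 1)) = Mul(4, 1) = 4)
B = 72 (B = Add(69, Add(-4, 7)) = Add(69, 3) = 72)
Mul(B, Add(E, Mul(-3, 0))) = Mul(72, Add(4, Mul(-3, 0))) = Mul(72, Add(4, 0)) = Mul(72, 4) = 288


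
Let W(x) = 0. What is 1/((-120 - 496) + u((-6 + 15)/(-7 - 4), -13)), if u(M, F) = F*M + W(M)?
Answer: -11/6659 ≈ -0.0016519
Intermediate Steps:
u(M, F) = F*M (u(M, F) = F*M + 0 = F*M)
1/((-120 - 496) + u((-6 + 15)/(-7 - 4), -13)) = 1/((-120 - 496) - 13*(-6 + 15)/(-7 - 4)) = 1/(-616 - 117/(-11)) = 1/(-616 - 117*(-1)/11) = 1/(-616 - 13*(-9/11)) = 1/(-616 + 117/11) = 1/(-6659/11) = -11/6659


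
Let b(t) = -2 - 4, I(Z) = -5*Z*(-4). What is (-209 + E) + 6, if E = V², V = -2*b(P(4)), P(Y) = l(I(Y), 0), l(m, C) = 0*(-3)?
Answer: -59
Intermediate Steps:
I(Z) = 20*Z
l(m, C) = 0
P(Y) = 0
b(t) = -6
V = 12 (V = -2*(-6) = 12)
E = 144 (E = 12² = 144)
(-209 + E) + 6 = (-209 + 144) + 6 = -65 + 6 = -59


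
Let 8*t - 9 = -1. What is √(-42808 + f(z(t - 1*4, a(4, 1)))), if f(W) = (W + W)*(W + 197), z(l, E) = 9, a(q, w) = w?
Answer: 10*I*√391 ≈ 197.74*I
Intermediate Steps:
t = 1 (t = 9/8 + (⅛)*(-1) = 9/8 - ⅛ = 1)
f(W) = 2*W*(197 + W) (f(W) = (2*W)*(197 + W) = 2*W*(197 + W))
√(-42808 + f(z(t - 1*4, a(4, 1)))) = √(-42808 + 2*9*(197 + 9)) = √(-42808 + 2*9*206) = √(-42808 + 3708) = √(-39100) = 10*I*√391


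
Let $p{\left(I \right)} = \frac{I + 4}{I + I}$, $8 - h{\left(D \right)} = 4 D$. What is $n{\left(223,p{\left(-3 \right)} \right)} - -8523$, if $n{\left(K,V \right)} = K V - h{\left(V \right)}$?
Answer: $\frac{50863}{6} \approx 8477.2$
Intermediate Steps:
$h{\left(D \right)} = 8 - 4 D$
$p{\left(I \right)} = \frac{4 + I}{2 I}$
$n{\left(K,V \right)} = -8 + 4 V + K V$ ($n{\left(K,V \right)} = K V - \left(8 - 4 V\right) = K V + \left(-8 + 4 V\right) = -8 + 4 V + K V$)
$n{\left(223,p{\left(-3 \right)} \right)} - -8523 = \left(-8 + 4 \frac{4 - 3}{2 \left(-3\right)} + 223 \frac{4 - 3}{2 \left(-3\right)}\right) - -8523 = \left(-8 + 4 \cdot \frac{1}{2} \left(- \frac{1}{3}\right) 1 + 223 \cdot \frac{1}{2} \left(- \frac{1}{3}\right) 1\right) + 8523 = \left(-8 + 4 \left(- \frac{1}{6}\right) + 223 \left(- \frac{1}{6}\right)\right) + 8523 = \left(-8 - \frac{2}{3} - \frac{223}{6}\right) + 8523 = - \frac{275}{6} + 8523 = \frac{50863}{6}$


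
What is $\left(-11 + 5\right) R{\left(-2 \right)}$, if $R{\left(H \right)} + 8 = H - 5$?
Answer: $90$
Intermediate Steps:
$R{\left(H \right)} = -13 + H$ ($R{\left(H \right)} = -8 + \left(H - 5\right) = -8 + \left(-5 + H\right) = -13 + H$)
$\left(-11 + 5\right) R{\left(-2 \right)} = \left(-11 + 5\right) \left(-13 - 2\right) = \left(-6\right) \left(-15\right) = 90$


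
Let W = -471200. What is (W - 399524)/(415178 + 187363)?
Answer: -870724/602541 ≈ -1.4451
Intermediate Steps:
(W - 399524)/(415178 + 187363) = (-471200 - 399524)/(415178 + 187363) = -870724/602541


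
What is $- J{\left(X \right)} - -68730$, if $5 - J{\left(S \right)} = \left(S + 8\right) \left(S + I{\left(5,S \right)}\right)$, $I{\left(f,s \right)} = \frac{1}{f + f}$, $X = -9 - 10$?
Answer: $\frac{689329}{10} \approx 68933.0$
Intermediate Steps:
$X = -19$
$I{\left(f,s \right)} = \frac{1}{2 f}$
$J{\left(S \right)} = 5 - \left(8 + S\right) \left(\frac{1}{10} + S\right)$ ($J{\left(S \right)} = 5 - \left(S + 8\right) \left(S + \frac{1}{2 \cdot 5}\right) = 5 - \left(8 + S\right) \left(S + \frac{1}{2} \cdot \frac{1}{5}\right) = 5 - \left(8 + S\right) \left(S + \frac{1}{10}\right) = 5 - \left(8 + S\right) \left(\frac{1}{10} + S\right)$)
$- J{\left(X \right)} - -68730 = - (\frac{21}{5} - \left(-19\right)^{2} - - \frac{1539}{10}) - -68730 = - (\frac{21}{5} - 361 + \frac{1539}{10}) + 68730 = \left(-1\right) \left(- \frac{2029}{10}\right) + 68730 = \frac{2029}{10} + 68730 = \frac{689329}{10}$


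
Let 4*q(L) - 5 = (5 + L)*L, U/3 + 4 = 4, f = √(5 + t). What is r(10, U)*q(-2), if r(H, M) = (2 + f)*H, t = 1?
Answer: -5 - 5*√6/2 ≈ -11.124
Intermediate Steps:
f = √6 (f = √(5 + 1) = √6 ≈ 2.4495)
U = 0 (U = -12 + 3*4 = -12 + 12 = 0)
r(H, M) = H*(2 + √6) (r(H, M) = (2 + √6)*H = H*(2 + √6))
q(L) = 5/4 + L*(5 + L)/4 (q(L) = 5/4 + ((5 + L)*L)/4 = 5/4 + (L*(5 + L))/4 = 5/4 + L*(5 + L)/4)
r(10, U)*q(-2) = (10*(2 + √6))*(5/4 + (¼)*(-2)² + (5/4)*(-2)) = (20 + 10*√6)*(5/4 + (¼)*4 - 5/2) = (20 + 10*√6)*(5/4 + 1 - 5/2) = (20 + 10*√6)*(-¼) = -5 - 5*√6/2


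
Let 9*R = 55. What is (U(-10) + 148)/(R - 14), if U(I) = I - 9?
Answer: -1161/71 ≈ -16.352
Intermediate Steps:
U(I) = -9 + I
R = 55/9 (R = (⅑)*55 = 55/9 ≈ 6.1111)
(U(-10) + 148)/(R - 14) = ((-9 - 10) + 148)/(55/9 - 14) = (-19 + 148)/(-71/9) = 129*(-9/71) = -1161/71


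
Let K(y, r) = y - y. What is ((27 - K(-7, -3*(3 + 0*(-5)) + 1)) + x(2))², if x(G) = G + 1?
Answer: 900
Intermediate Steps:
K(y, r) = 0
x(G) = 1 + G
((27 - K(-7, -3*(3 + 0*(-5)) + 1)) + x(2))² = ((27 - 1*0) + (1 + 2))² = ((27 + 0) + 3)² = (27 + 3)² = 30² = 900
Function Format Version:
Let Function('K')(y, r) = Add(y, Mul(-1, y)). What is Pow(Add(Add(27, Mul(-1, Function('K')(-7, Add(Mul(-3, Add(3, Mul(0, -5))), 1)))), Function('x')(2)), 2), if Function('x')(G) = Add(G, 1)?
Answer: 900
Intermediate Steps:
Function('K')(y, r) = 0
Function('x')(G) = Add(1, G)
Pow(Add(Add(27, Mul(-1, Function('K')(-7, Add(Mul(-3, Add(3, Mul(0, -5))), 1)))), Function('x')(2)), 2) = Pow(Add(Add(27, Mul(-1, 0)), Add(1, 2)), 2) = Pow(Add(Add(27, 0), 3), 2) = Pow(Add(27, 3), 2) = Pow(30, 2) = 900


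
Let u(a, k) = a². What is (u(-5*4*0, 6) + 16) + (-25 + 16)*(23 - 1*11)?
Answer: -92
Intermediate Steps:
(u(-5*4*0, 6) + 16) + (-25 + 16)*(23 - 1*11) = ((-5*4*0)² + 16) + (-25 + 16)*(23 - 1*11) = ((-20*0)² + 16) - 9*(23 - 11) = (0² + 16) - 9*12 = (0 + 16) - 108 = 16 - 108 = -92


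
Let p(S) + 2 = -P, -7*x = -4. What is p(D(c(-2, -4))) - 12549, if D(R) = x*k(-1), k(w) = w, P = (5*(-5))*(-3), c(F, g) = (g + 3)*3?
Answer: -12626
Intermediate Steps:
c(F, g) = 9 + 3*g (c(F, g) = (3 + g)*3 = 9 + 3*g)
P = 75 (P = -25*(-3) = 75)
x = 4/7 (x = -1/7*(-4) = 4/7 ≈ 0.57143)
D(R) = -4/7 (D(R) = (4/7)*(-1) = -4/7)
p(S) = -77 (p(S) = -2 - 1*75 = -2 - 75 = -77)
p(D(c(-2, -4))) - 12549 = -77 - 12549 = -12626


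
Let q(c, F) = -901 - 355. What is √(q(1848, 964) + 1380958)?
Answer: √1379702 ≈ 1174.6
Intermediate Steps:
q(c, F) = -1256
√(q(1848, 964) + 1380958) = √(-1256 + 1380958) = √1379702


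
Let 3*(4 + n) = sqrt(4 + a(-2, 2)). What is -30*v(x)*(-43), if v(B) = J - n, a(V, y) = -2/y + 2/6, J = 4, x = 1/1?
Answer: 10320 - 430*sqrt(30)/3 ≈ 9534.9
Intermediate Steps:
x = 1
a(V, y) = 1/3 - 2/y (a(V, y) = -2/y + 2*(1/6) = -2/y + 1/3 = 1/3 - 2/y)
n = -4 + sqrt(30)/9 (n = -4 + sqrt(4 + (1/3)*(-6 + 2)/2)/3 = -4 + sqrt(4 + (1/3)*(1/2)*(-4))/3 = -4 + sqrt(4 - 2/3)/3 = -4 + sqrt(10/3)/3 = -4 + (sqrt(30)/3)/3 = -4 + sqrt(30)/9 ≈ -3.3914)
v(B) = 8 - sqrt(30)/9 (v(B) = 4 - (-4 + sqrt(30)/9) = 4 + (4 - sqrt(30)/9) = 8 - sqrt(30)/9)
-30*v(x)*(-43) = -30*(8 - sqrt(30)/9)*(-43) = (-240 + 10*sqrt(30)/3)*(-43) = 10320 - 430*sqrt(30)/3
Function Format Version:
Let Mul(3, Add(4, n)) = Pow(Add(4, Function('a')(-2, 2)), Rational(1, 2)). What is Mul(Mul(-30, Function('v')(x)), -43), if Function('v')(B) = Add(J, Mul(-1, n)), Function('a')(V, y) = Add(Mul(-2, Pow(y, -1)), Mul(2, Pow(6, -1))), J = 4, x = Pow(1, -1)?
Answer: Add(10320, Mul(Rational(-430, 3), Pow(30, Rational(1, 2)))) ≈ 9534.9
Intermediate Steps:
x = 1
Function('a')(V, y) = Add(Rational(1, 3), Mul(-2, Pow(y, -1))) (Function('a')(V, y) = Add(Mul(-2, Pow(y, -1)), Mul(2, Rational(1, 6))) = Add(Mul(-2, Pow(y, -1)), Rational(1, 3)) = Add(Rational(1, 3), Mul(-2, Pow(y, -1))))
n = Add(-4, Mul(Rational(1, 9), Pow(30, Rational(1, 2)))) (n = Add(-4, Mul(Rational(1, 3), Pow(Add(4, Mul(Rational(1, 3), Pow(2, -1), Add(-6, 2))), Rational(1, 2)))) = Add(-4, Mul(Rational(1, 3), Pow(Add(4, Mul(Rational(1, 3), Rational(1, 2), -4)), Rational(1, 2)))) = Add(-4, Mul(Rational(1, 3), Pow(Add(4, Rational(-2, 3)), Rational(1, 2)))) = Add(-4, Mul(Rational(1, 3), Pow(Rational(10, 3), Rational(1, 2)))) = Add(-4, Mul(Rational(1, 3), Mul(Rational(1, 3), Pow(30, Rational(1, 2))))) = Add(-4, Mul(Rational(1, 9), Pow(30, Rational(1, 2)))) ≈ -3.3914)
Function('v')(B) = Add(8, Mul(Rational(-1, 9), Pow(30, Rational(1, 2)))) (Function('v')(B) = Add(4, Mul(-1, Add(-4, Mul(Rational(1, 9), Pow(30, Rational(1, 2)))))) = Add(4, Add(4, Mul(Rational(-1, 9), Pow(30, Rational(1, 2))))) = Add(8, Mul(Rational(-1, 9), Pow(30, Rational(1, 2)))))
Mul(Mul(-30, Function('v')(x)), -43) = Mul(Mul(-30, Add(8, Mul(Rational(-1, 9), Pow(30, Rational(1, 2))))), -43) = Mul(Add(-240, Mul(Rational(10, 3), Pow(30, Rational(1, 2)))), -43) = Add(10320, Mul(Rational(-430, 3), Pow(30, Rational(1, 2))))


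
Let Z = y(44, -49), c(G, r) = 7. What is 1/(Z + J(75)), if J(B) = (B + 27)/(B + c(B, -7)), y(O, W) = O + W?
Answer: -41/154 ≈ -0.26623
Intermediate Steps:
J(B) = (27 + B)/(7 + B) (J(B) = (B + 27)/(B + 7) = (27 + B)/(7 + B))
Z = -5 (Z = 44 - 49 = -5)
1/(Z + J(75)) = 1/(-5 + (27 + 75)/(7 + 75)) = 1/(-5 + 102/82) = 1/(-5 + (1/82)*102) = 1/(-5 + 51/41) = 1/(-154/41) = -41/154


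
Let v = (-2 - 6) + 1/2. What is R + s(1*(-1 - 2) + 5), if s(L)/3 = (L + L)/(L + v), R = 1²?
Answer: -13/11 ≈ -1.1818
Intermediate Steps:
R = 1
v = -15/2 (v = -8 + ½ = -15/2 ≈ -7.5000)
s(L) = 6*L/(-15/2 + L) (s(L) = 3*((L + L)/(L - 15/2)) = 3*((2*L)/(-15/2 + L)) = 3*(2*L/(-15/2 + L)) = 6*L/(-15/2 + L))
R + s(1*(-1 - 2) + 5) = 1 + 12*(1*(-1 - 2) + 5)/(-15 + 2*(1*(-1 - 2) + 5)) = 1 + 12*(1*(-3) + 5)/(-15 + 2*(1*(-3) + 5)) = 1 + 12*(-3 + 5)/(-15 + 2*(-3 + 5)) = 1 + 12*2/(-15 + 2*2) = 1 + 12*2/(-15 + 4) = 1 + 12*2/(-11) = 1 + 12*2*(-1/11) = 1 - 24/11 = -13/11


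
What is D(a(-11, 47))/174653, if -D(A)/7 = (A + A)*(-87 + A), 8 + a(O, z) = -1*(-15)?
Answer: 7840/174653 ≈ 0.044889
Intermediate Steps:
a(O, z) = 7 (a(O, z) = -8 - 1*(-15) = -8 + 15 = 7)
D(A) = -14*A*(-87 + A) (D(A) = -7*(A + A)*(-87 + A) = -7*2*A*(-87 + A) = -14*A*(-87 + A))
D(a(-11, 47))/174653 = (14*7*(87 - 1*7))/174653 = (14*7*(87 - 7))*(1/174653) = (14*7*80)*(1/174653) = 7840*(1/174653) = 7840/174653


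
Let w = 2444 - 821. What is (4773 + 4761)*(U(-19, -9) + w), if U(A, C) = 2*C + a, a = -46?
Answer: 14863506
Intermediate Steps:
w = 1623
U(A, C) = -46 + 2*C (U(A, C) = 2*C - 46 = -46 + 2*C)
(4773 + 4761)*(U(-19, -9) + w) = (4773 + 4761)*((-46 + 2*(-9)) + 1623) = 9534*((-46 - 18) + 1623) = 9534*(-64 + 1623) = 9534*1559 = 14863506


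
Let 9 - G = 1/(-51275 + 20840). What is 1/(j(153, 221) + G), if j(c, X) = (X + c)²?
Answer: 30435/4257399976 ≈ 7.1487e-6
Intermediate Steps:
G = 273916/30435 (G = 9 - 1/(-51275 + 20840) = 9 - 1/(-30435) = 9 - 1*(-1/30435) = 9 + 1/30435 = 273916/30435 ≈ 9.0000)
1/(j(153, 221) + G) = 1/((221 + 153)² + 273916/30435) = 1/(374² + 273916/30435) = 1/(139876 + 273916/30435) = 1/(4257399976/30435) = 30435/4257399976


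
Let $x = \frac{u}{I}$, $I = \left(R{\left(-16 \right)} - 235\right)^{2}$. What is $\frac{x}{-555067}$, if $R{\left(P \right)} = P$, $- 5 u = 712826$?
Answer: $\frac{712826}{174848880335} \approx 4.0768 \cdot 10^{-6}$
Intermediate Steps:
$u = - \frac{712826}{5}$ ($u = \left(- \frac{1}{5}\right) 712826 = - \frac{712826}{5} \approx -1.4257 \cdot 10^{5}$)
$I = 63001$ ($I = \left(-16 - 235\right)^{2} = \left(-251\right)^{2} = 63001$)
$x = - \frac{712826}{315005}$ ($x = - \frac{712826}{5 \cdot 63001} = \left(- \frac{712826}{5}\right) \frac{1}{63001} = - \frac{712826}{315005} \approx -2.2629$)
$\frac{x}{-555067} = - \frac{712826}{315005 \left(-555067\right)} = \left(- \frac{712826}{315005}\right) \left(- \frac{1}{555067}\right) = \frac{712826}{174848880335}$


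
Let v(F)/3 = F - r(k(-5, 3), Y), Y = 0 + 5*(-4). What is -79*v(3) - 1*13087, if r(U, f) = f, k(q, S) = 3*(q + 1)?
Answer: -18538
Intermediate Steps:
Y = -20 (Y = 0 - 20 = -20)
k(q, S) = 3 + 3*q (k(q, S) = 3*(1 + q) = 3 + 3*q)
v(F) = 60 + 3*F (v(F) = 3*(F - 1*(-20)) = 3*(F + 20) = 3*(20 + F) = 60 + 3*F)
-79*v(3) - 1*13087 = -79*(60 + 3*3) - 1*13087 = -79*(60 + 9) - 13087 = -79*69 - 13087 = -5451 - 13087 = -18538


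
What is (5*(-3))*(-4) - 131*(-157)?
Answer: 20627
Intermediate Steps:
(5*(-3))*(-4) - 131*(-157) = -15*(-4) + 20567 = 60 + 20567 = 20627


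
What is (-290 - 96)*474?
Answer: -182964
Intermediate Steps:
(-290 - 96)*474 = -386*474 = -182964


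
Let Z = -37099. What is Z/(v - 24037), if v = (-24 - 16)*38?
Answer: 37099/25557 ≈ 1.4516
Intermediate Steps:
v = -1520 (v = -40*38 = -1520)
Z/(v - 24037) = -37099/(-1520 - 24037) = -37099/(-25557) = -37099*(-1/25557) = 37099/25557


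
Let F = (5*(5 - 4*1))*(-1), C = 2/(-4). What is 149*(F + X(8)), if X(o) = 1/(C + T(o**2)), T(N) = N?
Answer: -94317/127 ≈ -742.65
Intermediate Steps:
C = -1/2 (C = 2*(-1/4) = -1/2 ≈ -0.50000)
F = -5 (F = (5*(5 - 4))*(-1) = (5*1)*(-1) = 5*(-1) = -5)
X(o) = 1/(-1/2 + o**2)
149*(F + X(8)) = 149*(-5 + 2/(-1 + 2*8**2)) = 149*(-5 + 2/(-1 + 2*64)) = 149*(-5 + 2/(-1 + 128)) = 149*(-5 + 2/127) = 149*(-633/127) = -94317/127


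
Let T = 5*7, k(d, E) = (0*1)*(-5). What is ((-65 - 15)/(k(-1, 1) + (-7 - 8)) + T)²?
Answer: 14641/9 ≈ 1626.8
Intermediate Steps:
k(d, E) = 0 (k(d, E) = 0*(-5) = 0)
T = 35
((-65 - 15)/(k(-1, 1) + (-7 - 8)) + T)² = ((-65 - 15)/(0 + (-7 - 8)) + 35)² = (-80/(0 - 15) + 35)² = (-80/(-15) + 35)² = (-80*(-1/15) + 35)² = (16/3 + 35)² = (121/3)² = 14641/9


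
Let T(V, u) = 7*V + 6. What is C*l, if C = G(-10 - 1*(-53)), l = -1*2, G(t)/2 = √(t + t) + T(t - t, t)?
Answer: -24 - 4*√86 ≈ -61.094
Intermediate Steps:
T(V, u) = 6 + 7*V
G(t) = 12 + 2*√2*√t (G(t) = 2*(√(t + t) + (6 + 7*(t - t))) = 2*(√(2*t) + (6 + 7*0)) = 2*(√2*√t + (6 + 0)) = 2*(√2*√t + 6) = 2*(6 + √2*√t) = 12 + 2*√2*√t)
l = -2
C = 12 + 2*√86 (C = 12 + 2*√2*√(-10 - 1*(-53)) = 12 + 2*√2*√(-10 + 53) = 12 + 2*√2*√43 = 12 + 2*√86 ≈ 30.547)
C*l = (12 + 2*√86)*(-2) = -24 - 4*√86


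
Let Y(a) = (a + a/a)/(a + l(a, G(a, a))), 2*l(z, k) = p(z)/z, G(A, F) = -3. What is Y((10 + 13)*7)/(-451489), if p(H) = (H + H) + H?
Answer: -324/146733925 ≈ -2.2081e-6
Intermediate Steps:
p(H) = 3*H (p(H) = 2*H + H = 3*H)
l(z, k) = 3/2 (l(z, k) = ((3*z)/z)/2 = (½)*3 = 3/2)
Y(a) = (1 + a)/(3/2 + a) (Y(a) = (a + a/a)/(a + 3/2) = (a + 1)/(3/2 + a) = (1 + a)/(3/2 + a))
Y((10 + 13)*7)/(-451489) = (2*(1 + (10 + 13)*7)/(3 + 2*((10 + 13)*7)))/(-451489) = (2*(1 + 23*7)/(3 + 2*(23*7)))*(-1/451489) = (2*(1 + 161)/(3 + 2*161))*(-1/451489) = (2*162/(3 + 322))*(-1/451489) = (2*162/325)*(-1/451489) = (2*(1/325)*162)*(-1/451489) = (324/325)*(-1/451489) = -324/146733925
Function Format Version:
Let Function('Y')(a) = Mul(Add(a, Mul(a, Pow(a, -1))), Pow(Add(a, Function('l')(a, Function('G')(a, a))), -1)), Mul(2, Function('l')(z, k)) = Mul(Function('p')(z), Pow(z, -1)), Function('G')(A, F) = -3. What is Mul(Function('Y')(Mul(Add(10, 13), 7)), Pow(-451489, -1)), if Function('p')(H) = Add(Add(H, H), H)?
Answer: Rational(-324, 146733925) ≈ -2.2081e-6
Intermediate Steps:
Function('p')(H) = Mul(3, H) (Function('p')(H) = Add(Mul(2, H), H) = Mul(3, H))
Function('l')(z, k) = Rational(3, 2) (Function('l')(z, k) = Mul(Rational(1, 2), Mul(Mul(3, z), Pow(z, -1))) = Mul(Rational(1, 2), 3) = Rational(3, 2))
Function('Y')(a) = Mul(Pow(Add(Rational(3, 2), a), -1), Add(1, a)) (Function('Y')(a) = Mul(Add(a, Mul(a, Pow(a, -1))), Pow(Add(a, Rational(3, 2)), -1)) = Mul(Add(a, 1), Pow(Add(Rational(3, 2), a), -1)) = Mul(Add(1, a), Pow(Add(Rational(3, 2), a), -1)) = Mul(Pow(Add(Rational(3, 2), a), -1), Add(1, a)))
Mul(Function('Y')(Mul(Add(10, 13), 7)), Pow(-451489, -1)) = Mul(Mul(2, Pow(Add(3, Mul(2, Mul(Add(10, 13), 7))), -1), Add(1, Mul(Add(10, 13), 7))), Pow(-451489, -1)) = Mul(Mul(2, Pow(Add(3, Mul(2, Mul(23, 7))), -1), Add(1, Mul(23, 7))), Rational(-1, 451489)) = Mul(Mul(2, Pow(Add(3, Mul(2, 161)), -1), Add(1, 161)), Rational(-1, 451489)) = Mul(Mul(2, Pow(Add(3, 322), -1), 162), Rational(-1, 451489)) = Mul(Mul(2, Pow(325, -1), 162), Rational(-1, 451489)) = Mul(Mul(2, Rational(1, 325), 162), Rational(-1, 451489)) = Mul(Rational(324, 325), Rational(-1, 451489)) = Rational(-324, 146733925)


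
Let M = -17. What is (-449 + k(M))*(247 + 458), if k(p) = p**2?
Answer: -112800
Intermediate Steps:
(-449 + k(M))*(247 + 458) = (-449 + (-17)**2)*(247 + 458) = (-449 + 289)*705 = -160*705 = -112800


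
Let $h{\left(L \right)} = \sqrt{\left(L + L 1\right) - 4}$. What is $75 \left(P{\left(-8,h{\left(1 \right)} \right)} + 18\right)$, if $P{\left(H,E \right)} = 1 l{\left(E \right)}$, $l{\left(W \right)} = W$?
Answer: $1350 + 75 i \sqrt{2} \approx 1350.0 + 106.07 i$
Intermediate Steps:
$h{\left(L \right)} = \sqrt{-4 + 2 L}$ ($h{\left(L \right)} = \sqrt{\left(L + L\right) - 4} = \sqrt{2 L - 4} = \sqrt{-4 + 2 L}$)
$P{\left(H,E \right)} = E$ ($P{\left(H,E \right)} = 1 E = E$)
$75 \left(P{\left(-8,h{\left(1 \right)} \right)} + 18\right) = 75 \left(\sqrt{-4 + 2 \cdot 1} + 18\right) = 75 \left(\sqrt{-4 + 2} + 18\right) = 75 \left(\sqrt{-2} + 18\right) = 75 \left(i \sqrt{2} + 18\right) = 75 \left(18 + i \sqrt{2}\right) = 1350 + 75 i \sqrt{2}$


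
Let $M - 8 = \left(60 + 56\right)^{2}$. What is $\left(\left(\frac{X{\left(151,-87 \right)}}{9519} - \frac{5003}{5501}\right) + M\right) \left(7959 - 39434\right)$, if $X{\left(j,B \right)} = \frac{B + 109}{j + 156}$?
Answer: $- \frac{6812113139608439125}{16075753833} \approx -4.2375 \cdot 10^{8}$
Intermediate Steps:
$X{\left(j,B \right)} = \frac{109 + B}{156 + j}$
$M = 13464$ ($M = 8 + \left(60 + 56\right)^{2} = 8 + 116^{2} = 8 + 13456 = 13464$)
$\left(\left(\frac{X{\left(151,-87 \right)}}{9519} - \frac{5003}{5501}\right) + M\right) \left(7959 - 39434\right) = \left(\left(\frac{\frac{1}{156 + 151} \left(109 - 87\right)}{9519} - \frac{5003}{5501}\right) + 13464\right) \left(7959 - 39434\right) = \left(\left(\frac{1}{307} \cdot 22 \cdot \frac{1}{9519} - \frac{5003}{5501}\right) + 13464\right) \left(-31475\right) = \left(\left(\frac{22}{307} \cdot \frac{1}{9519} - \frac{5003}{5501}\right) + 13464\right) \left(-31475\right) = \left(\left(\frac{22}{2922333} - \frac{5003}{5501}\right) + 13464\right) \left(-31475\right) = \left(- \frac{14620310977}{16075753833} + 13464\right) \left(-31475\right) = \frac{216429329296535}{16075753833} \left(-31475\right) = - \frac{6812113139608439125}{16075753833}$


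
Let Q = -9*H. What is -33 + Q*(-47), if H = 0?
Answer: -33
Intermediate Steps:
Q = 0 (Q = -9*0 = 0)
-33 + Q*(-47) = -33 + 0*(-47) = -33 + 0 = -33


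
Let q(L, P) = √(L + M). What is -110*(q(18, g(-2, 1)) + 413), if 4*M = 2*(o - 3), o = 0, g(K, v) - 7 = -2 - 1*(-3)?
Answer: -45430 - 55*√66 ≈ -45877.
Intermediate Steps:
g(K, v) = 8 (g(K, v) = 7 + (-2 - 1*(-3)) = 7 + (-2 + 3) = 7 + 1 = 8)
M = -3/2 (M = (2*(0 - 3))/4 = (2*(-3))/4 = (¼)*(-6) = -3/2 ≈ -1.5000)
q(L, P) = √(-3/2 + L) (q(L, P) = √(L - 3/2) = √(-3/2 + L))
-110*(q(18, g(-2, 1)) + 413) = -110*(√(-6 + 4*18)/2 + 413) = -110*(√(-6 + 72)/2 + 413) = -110*(√66/2 + 413) = -110*(413 + √66/2) = -45430 - 55*√66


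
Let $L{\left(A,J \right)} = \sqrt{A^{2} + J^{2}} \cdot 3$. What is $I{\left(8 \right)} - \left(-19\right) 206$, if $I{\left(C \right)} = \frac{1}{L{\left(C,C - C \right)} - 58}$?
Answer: $\frac{133075}{34} \approx 3914.0$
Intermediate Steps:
$L{\left(A,J \right)} = 3 \sqrt{A^{2} + J^{2}}$
$I{\left(C \right)} = \frac{1}{-58 + 3 \sqrt{C^{2}}}$ ($I{\left(C \right)} = \frac{1}{3 \sqrt{C^{2} + \left(C - C\right)^{2}} - 58} = \frac{1}{3 \sqrt{C^{2} + 0^{2}} - 58} = \frac{1}{3 \sqrt{C^{2} + 0} - 58} = \frac{1}{3 \sqrt{C^{2}} - 58} = \frac{1}{-58 + 3 \sqrt{C^{2}}}$)
$I{\left(8 \right)} - \left(-19\right) 206 = \frac{1}{-58 + 3 \sqrt{8^{2}}} - \left(-19\right) 206 = \frac{1}{-58 + 3 \sqrt{64}} - -3914 = \frac{1}{-58 + 3 \cdot 8} + 3914 = \frac{1}{-58 + 24} + 3914 = \frac{1}{-34} + 3914 = - \frac{1}{34} + 3914 = \frac{133075}{34}$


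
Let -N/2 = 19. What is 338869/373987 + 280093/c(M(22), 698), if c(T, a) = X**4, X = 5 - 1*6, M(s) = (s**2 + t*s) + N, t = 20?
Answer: 104751479660/373987 ≈ 2.8009e+5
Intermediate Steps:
N = -38 (N = -2*19 = -38)
M(s) = -38 + s**2 + 20*s (M(s) = (s**2 + 20*s) - 38 = -38 + s**2 + 20*s)
X = -1 (X = 5 - 6 = -1)
c(T, a) = 1 (c(T, a) = (-1)**4 = 1)
338869/373987 + 280093/c(M(22), 698) = 338869/373987 + 280093/1 = 338869*(1/373987) + 280093*1 = 338869/373987 + 280093 = 104751479660/373987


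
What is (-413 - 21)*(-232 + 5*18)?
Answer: 61628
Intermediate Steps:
(-413 - 21)*(-232 + 5*18) = -434*(-232 + 90) = -434*(-142) = 61628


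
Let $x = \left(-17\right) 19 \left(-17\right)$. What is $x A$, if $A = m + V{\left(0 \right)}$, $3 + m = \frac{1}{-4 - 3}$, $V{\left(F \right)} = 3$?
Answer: $- \frac{5491}{7} \approx -784.43$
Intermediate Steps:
$x = 5491$ ($x = \left(-323\right) \left(-17\right) = 5491$)
$m = - \frac{22}{7}$ ($m = -3 + \frac{1}{-4 - 3} = -3 + \frac{1}{-7} = -3 - \frac{1}{7} = - \frac{22}{7} \approx -3.1429$)
$A = - \frac{1}{7}$ ($A = - \frac{22}{7} + 3 = - \frac{1}{7} \approx -0.14286$)
$x A = 5491 \left(- \frac{1}{7}\right) = - \frac{5491}{7}$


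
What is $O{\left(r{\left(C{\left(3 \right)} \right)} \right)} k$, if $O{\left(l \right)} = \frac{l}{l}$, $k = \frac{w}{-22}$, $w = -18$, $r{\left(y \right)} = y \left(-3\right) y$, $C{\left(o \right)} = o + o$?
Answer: $\frac{9}{11} \approx 0.81818$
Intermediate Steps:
$C{\left(o \right)} = 2 o$
$r{\left(y \right)} = - 3 y^{2}$ ($r{\left(y \right)} = - 3 y y = - 3 y^{2}$)
$k = \frac{9}{11}$ ($k = - \frac{18}{-22} = \left(-18\right) \left(- \frac{1}{22}\right) = \frac{9}{11} \approx 0.81818$)
$O{\left(l \right)} = 1$
$O{\left(r{\left(C{\left(3 \right)} \right)} \right)} k = 1 \cdot \frac{9}{11} = \frac{9}{11}$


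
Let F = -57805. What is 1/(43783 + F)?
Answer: -1/14022 ≈ -7.1316e-5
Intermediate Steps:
1/(43783 + F) = 1/(43783 - 57805) = 1/(-14022) = -1/14022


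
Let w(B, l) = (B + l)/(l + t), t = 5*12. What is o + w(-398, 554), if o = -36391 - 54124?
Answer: -27788027/307 ≈ -90515.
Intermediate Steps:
t = 60
o = -90515
w(B, l) = (B + l)/(60 + l) (w(B, l) = (B + l)/(l + 60) = (B + l)/(60 + l))
o + w(-398, 554) = -90515 + (-398 + 554)/(60 + 554) = -90515 + 156/614 = -90515 + (1/614)*156 = -90515 + 78/307 = -27788027/307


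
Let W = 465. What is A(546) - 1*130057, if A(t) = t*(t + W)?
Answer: 421949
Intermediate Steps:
A(t) = t*(465 + t) (A(t) = t*(t + 465) = t*(465 + t))
A(546) - 1*130057 = 546*(465 + 546) - 1*130057 = 546*1011 - 130057 = 552006 - 130057 = 421949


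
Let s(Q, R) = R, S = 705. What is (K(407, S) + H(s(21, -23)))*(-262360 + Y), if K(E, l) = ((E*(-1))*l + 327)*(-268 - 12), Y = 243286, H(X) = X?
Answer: -1530692639058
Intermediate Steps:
K(E, l) = -91560 + 280*E*l (K(E, l) = ((-E)*l + 327)*(-280) = (-E*l + 327)*(-280) = (327 - E*l)*(-280) = -91560 + 280*E*l)
(K(407, S) + H(s(21, -23)))*(-262360 + Y) = ((-91560 + 280*407*705) - 23)*(-262360 + 243286) = ((-91560 + 80341800) - 23)*(-19074) = (80250240 - 23)*(-19074) = 80250217*(-19074) = -1530692639058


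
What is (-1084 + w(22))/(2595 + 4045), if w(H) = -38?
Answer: -561/3320 ≈ -0.16898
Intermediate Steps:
(-1084 + w(22))/(2595 + 4045) = (-1084 - 38)/(2595 + 4045) = -1122/6640 = -1122*1/6640 = -561/3320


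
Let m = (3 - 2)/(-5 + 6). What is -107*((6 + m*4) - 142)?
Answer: 14124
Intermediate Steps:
m = 1 (m = 1/1 = 1*1 = 1)
-107*((6 + m*4) - 142) = -107*((6 + 1*4) - 142) = -107*((6 + 4) - 142) = -107*(10 - 142) = -107*(-132) = 14124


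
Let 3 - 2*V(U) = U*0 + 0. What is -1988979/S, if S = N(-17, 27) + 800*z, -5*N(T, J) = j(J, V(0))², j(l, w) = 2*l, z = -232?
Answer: 9944895/930916 ≈ 10.683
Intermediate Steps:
V(U) = 3/2 (V(U) = 3/2 - (U*0 + 0)/2 = 3/2 - (0 + 0)/2 = 3/2 - ½*0 = 3/2 + 0 = 3/2)
N(T, J) = -4*J²/5
S = -930916/5 (S = -⅘*27² + 800*(-232) = -⅘*729 - 185600 = -2916/5 - 185600 = -930916/5 ≈ -1.8618e+5)
-1988979/S = -1988979/(-930916/5) = -1988979*(-5/930916) = 9944895/930916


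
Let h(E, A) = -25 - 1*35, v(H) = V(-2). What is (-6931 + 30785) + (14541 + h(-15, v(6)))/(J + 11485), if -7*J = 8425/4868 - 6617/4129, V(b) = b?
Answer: 38548543179609758/1615934673671 ≈ 23855.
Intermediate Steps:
v(H) = -2
J = -2575269/140699804 (J = -(8425/4868 - 6617/4129)/7 = -⅐*2575269/20099972 = -2575269/140699804 ≈ -0.018303)
h(E, A) = -60 (h(E, A) = -25 - 35 = -60)
(-6931 + 30785) + (14541 + h(-15, v(6)))/(J + 11485) = (-6931 + 30785) + (14541 - 60)/(-2575269/140699804 + 11485) = 23854 + 14481/(1615934673671/140699804) = 23854 + 14481*(140699804/1615934673671) = 23854 + 2037473861724/1615934673671 = 38548543179609758/1615934673671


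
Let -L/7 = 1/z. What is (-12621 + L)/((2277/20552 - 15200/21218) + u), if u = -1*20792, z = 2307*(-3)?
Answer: 19045444884412912/31376630641499523 ≈ 0.60699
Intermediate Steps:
z = -6921
L = 7/6921 (L = -7/(-6921) = -7*(-1/6921) = 7/6921 ≈ 0.0010114)
u = -20792
(-12621 + L)/((2277/20552 - 15200/21218) + u) = (-12621 + 7/6921)/((2277/20552 - 15200/21218) - 20792) = -87349934/(6921*((2277*(1/20552) - 15200*1/21218) - 20792)) = -87349934/(6921*((2277/20552 - 7600/10609) - 20792)) = -87349934/(6921*(-132038507/218036168 - 20792)) = -87349934/(6921*(-4533540043563/218036168)) = -87349934/6921*(-218036168/4533540043563) = 19045444884412912/31376630641499523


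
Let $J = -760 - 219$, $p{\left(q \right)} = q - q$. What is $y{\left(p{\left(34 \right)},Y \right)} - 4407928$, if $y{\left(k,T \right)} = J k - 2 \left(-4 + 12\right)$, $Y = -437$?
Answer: $-4407944$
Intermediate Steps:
$p{\left(q \right)} = 0$
$J = -979$
$y{\left(k,T \right)} = -16 - 979 k$ ($y{\left(k,T \right)} = - 979 k - 2 \left(-4 + 12\right) = - 979 k - 16 = -16 - 979 k$)
$y{\left(p{\left(34 \right)},Y \right)} - 4407928 = \left(-16 - 0\right) - 4407928 = \left(-16 + 0\right) - 4407928 = -16 - 4407928 = -4407944$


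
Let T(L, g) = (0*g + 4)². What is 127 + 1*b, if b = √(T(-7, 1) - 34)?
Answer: 127 + 3*I*√2 ≈ 127.0 + 4.2426*I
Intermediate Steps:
T(L, g) = 16 (T(L, g) = (0 + 4)² = 4² = 16)
b = 3*I*√2 (b = √(16 - 34) = √(-18) = 3*I*√2 ≈ 4.2426*I)
127 + 1*b = 127 + 1*(3*I*√2) = 127 + 3*I*√2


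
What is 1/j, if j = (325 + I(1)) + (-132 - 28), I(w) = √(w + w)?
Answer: 165/27223 - √2/27223 ≈ 0.0060091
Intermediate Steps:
I(w) = √2*√w (I(w) = √(2*w) = √2*√w)
j = 165 + √2 (j = (325 + √2*√1) + (-132 - 28) = (325 + √2*1) - 160 = (325 + √2) - 160 = 165 + √2 ≈ 166.41)
1/j = 1/(165 + √2)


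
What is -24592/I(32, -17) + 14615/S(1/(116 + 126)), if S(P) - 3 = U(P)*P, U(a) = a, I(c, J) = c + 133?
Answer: 136904979644/28989345 ≈ 4722.6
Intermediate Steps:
I(c, J) = 133 + c
S(P) = 3 + P² (S(P) = 3 + P*P = 3 + P²)
-24592/I(32, -17) + 14615/S(1/(116 + 126)) = -24592/(133 + 32) + 14615/(3 + (1/(116 + 126))²) = -24592/165 + 14615/(3 + (1/242)²) = -24592*1/165 + 14615/(3 + (1/242)²) = -24592/165 + 14615/(3 + 1/58564) = -24592/165 + 14615/(175693/58564) = -24592/165 + 14615*(58564/175693) = -24592/165 + 855912860/175693 = 136904979644/28989345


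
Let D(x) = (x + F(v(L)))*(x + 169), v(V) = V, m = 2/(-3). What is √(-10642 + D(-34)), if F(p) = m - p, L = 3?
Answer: I*√15727 ≈ 125.41*I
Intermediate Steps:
m = -⅔ (m = 2*(-⅓) = -⅔ ≈ -0.66667)
F(p) = -⅔ - p
D(x) = (169 + x)*(-11/3 + x) (D(x) = (x + (-⅔ - 1*3))*(x + 169) = (x + (-⅔ - 3))*(169 + x) = (x - 11/3)*(169 + x) = (-11/3 + x)*(169 + x) = (169 + x)*(-11/3 + x))
√(-10642 + D(-34)) = √(-10642 + (-1859/3 + (-34)² + (496/3)*(-34))) = √(-10642 + (-1859/3 + 1156 - 16864/3)) = √(-10642 - 5085) = √(-15727) = I*√15727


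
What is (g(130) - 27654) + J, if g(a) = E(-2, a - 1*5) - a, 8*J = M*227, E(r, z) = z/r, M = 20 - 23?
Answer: -223453/8 ≈ -27932.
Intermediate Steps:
M = -3
J = -681/8 (J = (-3*227)/8 = (⅛)*(-681) = -681/8 ≈ -85.125)
g(a) = 5/2 - 3*a/2 (g(a) = (a - 1*5)/(-2) - a = (a - 5)*(-½) - a = (-5 + a)*(-½) - a = (5/2 - a/2) - a = 5/2 - 3*a/2)
(g(130) - 27654) + J = ((5/2 - 3/2*130) - 27654) - 681/8 = ((5/2 - 195) - 27654) - 681/8 = (-385/2 - 27654) - 681/8 = -55693/2 - 681/8 = -223453/8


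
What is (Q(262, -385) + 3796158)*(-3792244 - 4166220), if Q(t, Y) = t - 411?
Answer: -30210400970176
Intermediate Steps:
Q(t, Y) = -411 + t
(Q(262, -385) + 3796158)*(-3792244 - 4166220) = ((-411 + 262) + 3796158)*(-3792244 - 4166220) = (-149 + 3796158)*(-7958464) = 3796009*(-7958464) = -30210400970176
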